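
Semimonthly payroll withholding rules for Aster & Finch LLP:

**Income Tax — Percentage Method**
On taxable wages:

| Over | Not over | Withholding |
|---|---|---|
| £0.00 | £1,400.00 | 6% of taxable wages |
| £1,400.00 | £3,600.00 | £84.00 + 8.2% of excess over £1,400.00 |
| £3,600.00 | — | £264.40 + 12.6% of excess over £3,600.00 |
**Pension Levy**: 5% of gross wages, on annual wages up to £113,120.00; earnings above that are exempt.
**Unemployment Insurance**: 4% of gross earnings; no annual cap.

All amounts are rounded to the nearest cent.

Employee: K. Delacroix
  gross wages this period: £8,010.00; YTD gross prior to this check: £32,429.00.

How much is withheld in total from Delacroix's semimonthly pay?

£1,540.96

Income Tax: taxable = £8,010.00
  £264.40 + 12.6% × (£8,010.00 − £3,600.00) = £264.40 + 12.6% × £4,410.00 = £820.06
Pension Levy: 5% × £8,010.00 = £400.50
Unemployment Insurance: 4% × £8,010.00 = £320.40
Total: £820.06 + £400.50 + £320.40 = £1,540.96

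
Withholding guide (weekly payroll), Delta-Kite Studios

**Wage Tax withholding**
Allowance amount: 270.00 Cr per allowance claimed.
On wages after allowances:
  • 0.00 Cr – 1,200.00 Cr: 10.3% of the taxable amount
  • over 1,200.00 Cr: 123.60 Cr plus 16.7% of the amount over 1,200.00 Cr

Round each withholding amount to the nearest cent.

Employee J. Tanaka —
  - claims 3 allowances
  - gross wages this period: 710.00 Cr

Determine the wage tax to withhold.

Wage Tax: taxable = 710.00 Cr − 3×270.00 Cr = -100.00 Cr
  Taxable ≤ 0 → 0.00 Cr

0.00 Cr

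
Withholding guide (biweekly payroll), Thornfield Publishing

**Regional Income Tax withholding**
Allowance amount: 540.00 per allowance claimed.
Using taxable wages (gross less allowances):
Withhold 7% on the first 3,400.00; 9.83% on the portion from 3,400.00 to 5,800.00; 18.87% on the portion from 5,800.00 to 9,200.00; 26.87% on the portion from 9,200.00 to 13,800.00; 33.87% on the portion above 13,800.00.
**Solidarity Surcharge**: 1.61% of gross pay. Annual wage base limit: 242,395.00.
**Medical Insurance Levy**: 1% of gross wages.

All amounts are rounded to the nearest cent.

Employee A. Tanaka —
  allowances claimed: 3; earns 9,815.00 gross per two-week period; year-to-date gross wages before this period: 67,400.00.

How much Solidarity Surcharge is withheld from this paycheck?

Solidarity Surcharge: 1.61% × 9,815.00 = 158.02

158.02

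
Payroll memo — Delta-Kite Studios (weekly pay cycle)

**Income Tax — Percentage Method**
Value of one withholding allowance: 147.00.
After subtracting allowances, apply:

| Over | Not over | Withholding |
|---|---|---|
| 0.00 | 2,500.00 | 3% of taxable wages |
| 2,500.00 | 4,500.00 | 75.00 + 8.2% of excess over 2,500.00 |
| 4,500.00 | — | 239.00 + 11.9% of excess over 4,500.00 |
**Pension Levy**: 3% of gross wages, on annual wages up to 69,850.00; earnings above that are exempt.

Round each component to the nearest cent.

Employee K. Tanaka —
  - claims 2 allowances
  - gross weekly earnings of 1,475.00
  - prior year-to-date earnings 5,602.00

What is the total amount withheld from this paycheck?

79.68

Income Tax: taxable = 1,475.00 − 2×147.00 = 1,181.00
  3% × 1,181.00 = 35.43
Pension Levy: 3% × 1,475.00 = 44.25
Total: 35.43 + 44.25 = 79.68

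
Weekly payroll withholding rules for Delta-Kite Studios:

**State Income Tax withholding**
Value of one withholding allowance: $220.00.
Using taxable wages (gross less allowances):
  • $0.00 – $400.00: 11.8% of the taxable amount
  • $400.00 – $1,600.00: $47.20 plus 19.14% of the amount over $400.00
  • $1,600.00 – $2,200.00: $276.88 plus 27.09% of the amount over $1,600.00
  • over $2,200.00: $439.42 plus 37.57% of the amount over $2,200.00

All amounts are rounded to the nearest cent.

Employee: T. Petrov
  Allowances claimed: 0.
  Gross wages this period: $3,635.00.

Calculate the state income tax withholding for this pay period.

State Income Tax: taxable = $3,635.00
  $439.42 + 37.57% × ($3,635.00 − $2,200.00) = $439.42 + 37.57% × $1,435.00 = $978.55

$978.55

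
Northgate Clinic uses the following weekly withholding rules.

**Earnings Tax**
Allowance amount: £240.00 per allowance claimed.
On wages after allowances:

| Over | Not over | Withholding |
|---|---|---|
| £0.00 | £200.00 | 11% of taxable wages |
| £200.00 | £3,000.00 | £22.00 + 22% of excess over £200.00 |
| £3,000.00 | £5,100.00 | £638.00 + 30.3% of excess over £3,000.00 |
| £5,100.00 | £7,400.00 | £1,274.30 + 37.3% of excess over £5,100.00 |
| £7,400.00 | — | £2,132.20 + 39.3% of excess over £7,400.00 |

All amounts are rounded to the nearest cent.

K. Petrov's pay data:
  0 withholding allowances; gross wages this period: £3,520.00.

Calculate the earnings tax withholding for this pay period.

£795.56

Earnings Tax: taxable = £3,520.00
  £638.00 + 30.3% × (£3,520.00 − £3,000.00) = £638.00 + 30.3% × £520.00 = £795.56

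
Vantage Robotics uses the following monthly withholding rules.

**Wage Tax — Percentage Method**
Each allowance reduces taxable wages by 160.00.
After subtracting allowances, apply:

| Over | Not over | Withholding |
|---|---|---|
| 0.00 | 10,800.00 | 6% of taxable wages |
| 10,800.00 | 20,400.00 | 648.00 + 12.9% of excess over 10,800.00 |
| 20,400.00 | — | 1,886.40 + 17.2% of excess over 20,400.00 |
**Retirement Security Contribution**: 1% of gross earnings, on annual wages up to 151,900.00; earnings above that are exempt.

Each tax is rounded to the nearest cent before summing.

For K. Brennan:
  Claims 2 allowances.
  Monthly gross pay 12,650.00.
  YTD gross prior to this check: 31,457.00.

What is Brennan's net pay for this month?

Wage Tax: taxable = 12,650.00 − 2×160.00 = 12,330.00
  648.00 + 12.9% × (12,330.00 − 10,800.00) = 648.00 + 12.9% × 1,530.00 = 845.37
Retirement Security Contribution: 1% × 12,650.00 = 126.50
Total withheld: 845.37 + 126.50 = 971.87
Net pay: 12,650.00 − 971.87 = 11,678.13

11,678.13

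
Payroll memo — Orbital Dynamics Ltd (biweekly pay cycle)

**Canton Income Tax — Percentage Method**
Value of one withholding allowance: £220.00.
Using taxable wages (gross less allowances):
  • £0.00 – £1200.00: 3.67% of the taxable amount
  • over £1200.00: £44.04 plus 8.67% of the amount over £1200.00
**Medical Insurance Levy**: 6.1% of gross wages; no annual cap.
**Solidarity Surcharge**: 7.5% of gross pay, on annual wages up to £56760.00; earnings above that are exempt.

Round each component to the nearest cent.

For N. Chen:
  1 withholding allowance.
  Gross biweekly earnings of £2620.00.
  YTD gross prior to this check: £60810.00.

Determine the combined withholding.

£307.90

Canton Income Tax: taxable = £2620.00 − 1×£220.00 = £2400.00
  £44.04 + 8.67% × (£2400.00 − £1200.00) = £44.04 + 8.67% × £1200.00 = £148.08
Medical Insurance Levy: 6.1% × £2620.00 = £159.82
Solidarity Surcharge: YTD £60810.00 ≥ cap £56760.00 → £0.00
Total: £148.08 + £159.82 + £0.00 = £307.90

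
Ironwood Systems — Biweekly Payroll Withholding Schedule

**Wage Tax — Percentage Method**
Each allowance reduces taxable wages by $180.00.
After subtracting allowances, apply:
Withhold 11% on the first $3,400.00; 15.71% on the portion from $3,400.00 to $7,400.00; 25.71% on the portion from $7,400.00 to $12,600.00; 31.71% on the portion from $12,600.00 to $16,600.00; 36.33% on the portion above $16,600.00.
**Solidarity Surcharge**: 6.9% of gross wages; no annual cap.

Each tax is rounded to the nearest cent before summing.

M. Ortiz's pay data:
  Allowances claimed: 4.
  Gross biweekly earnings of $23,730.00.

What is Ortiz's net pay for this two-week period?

$16,156.16

Wage Tax: taxable = $23,730.00 − 4×$180.00 = $23,010.00
  $3,607.72 + 36.33% × ($23,010.00 − $16,600.00) = $3,607.72 + 36.33% × $6,410.00 = $5,936.47
Solidarity Surcharge: 6.9% × $23,730.00 = $1,637.37
Total withheld: $5,936.47 + $1,637.37 = $7,573.84
Net pay: $23,730.00 − $7,573.84 = $16,156.16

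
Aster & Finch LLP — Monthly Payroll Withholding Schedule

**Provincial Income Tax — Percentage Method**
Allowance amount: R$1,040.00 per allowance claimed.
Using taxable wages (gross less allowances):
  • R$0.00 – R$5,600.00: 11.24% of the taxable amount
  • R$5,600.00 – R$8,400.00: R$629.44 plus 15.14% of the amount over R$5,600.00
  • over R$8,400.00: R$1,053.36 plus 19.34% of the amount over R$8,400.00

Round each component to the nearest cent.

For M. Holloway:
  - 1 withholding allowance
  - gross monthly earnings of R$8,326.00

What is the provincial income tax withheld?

Provincial Income Tax: taxable = R$8,326.00 − 1×R$1,040.00 = R$7,286.00
  R$629.44 + 15.14% × (R$7,286.00 − R$5,600.00) = R$629.44 + 15.14% × R$1,686.00 = R$884.70

R$884.70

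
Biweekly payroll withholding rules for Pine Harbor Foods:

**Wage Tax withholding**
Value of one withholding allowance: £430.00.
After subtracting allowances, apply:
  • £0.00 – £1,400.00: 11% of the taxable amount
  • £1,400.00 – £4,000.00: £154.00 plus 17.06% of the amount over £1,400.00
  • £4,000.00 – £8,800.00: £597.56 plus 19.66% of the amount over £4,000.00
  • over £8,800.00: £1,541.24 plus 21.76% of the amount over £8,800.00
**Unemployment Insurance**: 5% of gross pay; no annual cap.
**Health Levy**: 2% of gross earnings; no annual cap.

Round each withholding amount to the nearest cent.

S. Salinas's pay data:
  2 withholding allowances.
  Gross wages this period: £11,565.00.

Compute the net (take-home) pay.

Wage Tax: taxable = £11,565.00 − 2×£430.00 = £10,705.00
  £1,541.24 + 21.76% × (£10,705.00 − £8,800.00) = £1,541.24 + 21.76% × £1,905.00 = £1,955.77
Unemployment Insurance: 5% × £11,565.00 = £578.25
Health Levy: 2% × £11,565.00 = £231.30
Total withheld: £1,955.77 + £578.25 + £231.30 = £2,765.32
Net pay: £11,565.00 − £2,765.32 = £8,799.68

£8,799.68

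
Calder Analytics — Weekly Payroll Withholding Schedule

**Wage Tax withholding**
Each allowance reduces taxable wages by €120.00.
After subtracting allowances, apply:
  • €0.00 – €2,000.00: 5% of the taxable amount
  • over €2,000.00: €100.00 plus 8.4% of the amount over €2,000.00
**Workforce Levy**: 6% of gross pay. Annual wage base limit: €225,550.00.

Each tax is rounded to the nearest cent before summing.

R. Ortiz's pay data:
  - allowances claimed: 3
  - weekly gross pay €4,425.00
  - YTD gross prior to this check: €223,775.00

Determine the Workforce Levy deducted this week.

Workforce Levy: cap €225,550.00 − YTD €223,775.00 = €1,775.00 subject; 6% × €1,775.00 = €106.50

€106.50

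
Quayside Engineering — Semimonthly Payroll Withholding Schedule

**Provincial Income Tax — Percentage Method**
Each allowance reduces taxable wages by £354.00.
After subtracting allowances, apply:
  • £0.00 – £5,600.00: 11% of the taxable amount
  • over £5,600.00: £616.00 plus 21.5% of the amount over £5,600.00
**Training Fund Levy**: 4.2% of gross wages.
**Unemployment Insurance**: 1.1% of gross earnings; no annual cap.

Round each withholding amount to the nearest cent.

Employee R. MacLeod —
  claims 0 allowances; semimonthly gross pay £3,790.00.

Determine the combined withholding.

Provincial Income Tax: taxable = £3,790.00
  11% × £3,790.00 = £416.90
Training Fund Levy: 4.2% × £3,790.00 = £159.18
Unemployment Insurance: 1.1% × £3,790.00 = £41.69
Total: £416.90 + £159.18 + £41.69 = £617.77

£617.77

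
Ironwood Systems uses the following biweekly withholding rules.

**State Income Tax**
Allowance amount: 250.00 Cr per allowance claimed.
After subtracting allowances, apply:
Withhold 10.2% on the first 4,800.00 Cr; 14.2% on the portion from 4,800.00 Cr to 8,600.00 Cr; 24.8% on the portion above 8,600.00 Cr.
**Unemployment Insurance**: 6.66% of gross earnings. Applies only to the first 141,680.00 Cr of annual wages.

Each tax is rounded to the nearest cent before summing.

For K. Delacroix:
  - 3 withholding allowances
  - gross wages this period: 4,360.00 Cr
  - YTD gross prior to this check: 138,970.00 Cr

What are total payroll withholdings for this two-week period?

548.71 Cr

State Income Tax: taxable = 4,360.00 Cr − 3×250.00 Cr = 3,610.00 Cr
  10.2% × 3,610.00 Cr = 368.22 Cr
Unemployment Insurance: cap 141,680.00 Cr − YTD 138,970.00 Cr = 2,710.00 Cr subject; 6.66% × 2,710.00 Cr = 180.49 Cr
Total: 368.22 Cr + 180.49 Cr = 548.71 Cr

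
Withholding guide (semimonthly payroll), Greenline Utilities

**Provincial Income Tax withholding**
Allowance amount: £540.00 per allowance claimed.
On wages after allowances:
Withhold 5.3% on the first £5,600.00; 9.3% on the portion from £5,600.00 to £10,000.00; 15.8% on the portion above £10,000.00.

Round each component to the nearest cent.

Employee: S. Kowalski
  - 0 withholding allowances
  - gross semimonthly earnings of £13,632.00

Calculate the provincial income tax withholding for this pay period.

£1,279.86

Provincial Income Tax: taxable = £13,632.00
  £706.00 + 15.8% × (£13,632.00 − £10,000.00) = £706.00 + 15.8% × £3,632.00 = £1,279.86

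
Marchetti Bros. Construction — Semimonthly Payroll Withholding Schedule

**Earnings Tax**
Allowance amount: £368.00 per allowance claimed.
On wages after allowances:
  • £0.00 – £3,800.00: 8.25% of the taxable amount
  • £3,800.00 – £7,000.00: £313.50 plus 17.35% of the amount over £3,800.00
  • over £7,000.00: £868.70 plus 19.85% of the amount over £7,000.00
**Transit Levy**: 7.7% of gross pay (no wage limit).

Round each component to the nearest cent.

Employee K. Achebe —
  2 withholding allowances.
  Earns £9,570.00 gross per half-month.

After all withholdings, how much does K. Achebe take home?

Earnings Tax: taxable = £9,570.00 − 2×£368.00 = £8,834.00
  £868.70 + 19.85% × (£8,834.00 − £7,000.00) = £868.70 + 19.85% × £1,834.00 = £1,232.75
Transit Levy: 7.7% × £9,570.00 = £736.89
Total withheld: £1,232.75 + £736.89 = £1,969.64
Net pay: £9,570.00 − £1,969.64 = £7,600.36

£7,600.36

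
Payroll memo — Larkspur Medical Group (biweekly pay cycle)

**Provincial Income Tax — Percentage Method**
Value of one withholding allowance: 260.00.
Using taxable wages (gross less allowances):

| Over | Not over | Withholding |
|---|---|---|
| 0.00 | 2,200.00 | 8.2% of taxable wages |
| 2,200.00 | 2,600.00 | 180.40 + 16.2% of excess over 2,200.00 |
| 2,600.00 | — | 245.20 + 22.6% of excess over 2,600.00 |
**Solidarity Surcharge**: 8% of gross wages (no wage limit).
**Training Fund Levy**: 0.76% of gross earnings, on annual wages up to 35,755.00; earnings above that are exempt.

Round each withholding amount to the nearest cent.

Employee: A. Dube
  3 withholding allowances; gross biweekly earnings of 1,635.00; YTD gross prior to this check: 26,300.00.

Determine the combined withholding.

213.34

Provincial Income Tax: taxable = 1,635.00 − 3×260.00 = 855.00
  8.2% × 855.00 = 70.11
Solidarity Surcharge: 8% × 1,635.00 = 130.80
Training Fund Levy: 0.76% × 1,635.00 = 12.43
Total: 70.11 + 130.80 + 12.43 = 213.34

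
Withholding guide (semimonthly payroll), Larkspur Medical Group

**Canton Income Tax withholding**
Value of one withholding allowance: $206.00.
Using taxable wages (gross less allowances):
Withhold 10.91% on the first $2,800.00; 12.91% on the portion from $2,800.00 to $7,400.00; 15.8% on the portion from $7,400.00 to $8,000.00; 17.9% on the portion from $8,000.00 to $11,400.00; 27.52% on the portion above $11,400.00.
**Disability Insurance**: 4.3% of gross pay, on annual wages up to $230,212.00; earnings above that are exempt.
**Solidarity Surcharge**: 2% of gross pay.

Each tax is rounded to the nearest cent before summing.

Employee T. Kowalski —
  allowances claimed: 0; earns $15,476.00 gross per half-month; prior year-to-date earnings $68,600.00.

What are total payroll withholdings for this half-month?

Canton Income Tax: taxable = $15,476.00
  $1,602.74 + 27.52% × ($15,476.00 − $11,400.00) = $1,602.74 + 27.52% × $4,076.00 = $2,724.46
Disability Insurance: 4.3% × $15,476.00 = $665.47
Solidarity Surcharge: 2% × $15,476.00 = $309.52
Total: $2,724.46 + $665.47 + $309.52 = $3,699.45

$3,699.45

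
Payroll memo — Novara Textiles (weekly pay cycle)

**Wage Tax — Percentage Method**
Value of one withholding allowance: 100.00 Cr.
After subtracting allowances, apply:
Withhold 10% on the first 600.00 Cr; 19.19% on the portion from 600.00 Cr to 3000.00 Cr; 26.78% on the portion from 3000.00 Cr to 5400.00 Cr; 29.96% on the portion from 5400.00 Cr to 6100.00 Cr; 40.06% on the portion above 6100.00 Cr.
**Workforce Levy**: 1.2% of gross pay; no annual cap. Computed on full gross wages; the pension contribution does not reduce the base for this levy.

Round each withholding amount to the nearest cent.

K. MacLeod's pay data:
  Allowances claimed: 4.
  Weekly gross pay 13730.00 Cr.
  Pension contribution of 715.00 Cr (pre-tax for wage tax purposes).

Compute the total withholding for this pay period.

Wage Tax: taxable = 13730.00 Cr − 715.00 Cr − 4×100.00 Cr = 12615.00 Cr
  1373.00 Cr + 40.06% × (12615.00 Cr − 6100.00 Cr) = 1373.00 Cr + 40.06% × 6515.00 Cr = 3982.91 Cr
Workforce Levy: 1.2% × 13730.00 Cr = 164.76 Cr
Total: 3982.91 Cr + 164.76 Cr = 4147.67 Cr

4147.67 Cr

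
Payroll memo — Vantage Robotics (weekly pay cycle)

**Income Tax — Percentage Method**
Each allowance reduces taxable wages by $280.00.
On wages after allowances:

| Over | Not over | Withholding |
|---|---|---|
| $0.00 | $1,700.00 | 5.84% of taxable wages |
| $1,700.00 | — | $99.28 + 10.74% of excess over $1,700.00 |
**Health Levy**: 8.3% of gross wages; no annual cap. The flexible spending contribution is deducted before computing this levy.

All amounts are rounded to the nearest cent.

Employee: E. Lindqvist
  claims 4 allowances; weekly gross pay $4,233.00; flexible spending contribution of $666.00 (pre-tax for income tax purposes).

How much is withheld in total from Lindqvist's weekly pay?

$475.57

Income Tax: taxable = $4,233.00 − $666.00 − 4×$280.00 = $2,447.00
  $99.28 + 10.74% × ($2,447.00 − $1,700.00) = $99.28 + 10.74% × $747.00 = $179.51
Health Levy: 8.3% × $3,567.00 = $296.06
Total: $179.51 + $296.06 = $475.57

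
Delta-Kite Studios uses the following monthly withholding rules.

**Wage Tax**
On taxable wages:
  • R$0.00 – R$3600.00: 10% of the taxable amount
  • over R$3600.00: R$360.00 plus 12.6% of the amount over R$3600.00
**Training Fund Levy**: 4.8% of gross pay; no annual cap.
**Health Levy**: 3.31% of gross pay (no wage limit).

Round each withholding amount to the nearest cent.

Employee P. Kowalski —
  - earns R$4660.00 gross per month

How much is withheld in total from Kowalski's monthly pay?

Wage Tax: taxable = R$4660.00
  R$360.00 + 12.6% × (R$4660.00 − R$3600.00) = R$360.00 + 12.6% × R$1060.00 = R$493.56
Training Fund Levy: 4.8% × R$4660.00 = R$223.68
Health Levy: 3.31% × R$4660.00 = R$154.25
Total: R$493.56 + R$223.68 + R$154.25 = R$871.49

R$871.49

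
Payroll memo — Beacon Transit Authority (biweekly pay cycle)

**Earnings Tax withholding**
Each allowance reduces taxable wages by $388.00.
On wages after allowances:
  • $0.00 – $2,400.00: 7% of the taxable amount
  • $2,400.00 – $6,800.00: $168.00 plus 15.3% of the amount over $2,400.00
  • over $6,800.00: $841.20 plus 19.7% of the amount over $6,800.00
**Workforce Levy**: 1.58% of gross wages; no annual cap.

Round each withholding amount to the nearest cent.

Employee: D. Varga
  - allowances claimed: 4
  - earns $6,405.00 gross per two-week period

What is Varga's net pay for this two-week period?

$5,760.49

Earnings Tax: taxable = $6,405.00 − 4×$388.00 = $4,853.00
  $168.00 + 15.3% × ($4,853.00 − $2,400.00) = $168.00 + 15.3% × $2,453.00 = $543.31
Workforce Levy: 1.58% × $6,405.00 = $101.20
Total withheld: $543.31 + $101.20 = $644.51
Net pay: $6,405.00 − $644.51 = $5,760.49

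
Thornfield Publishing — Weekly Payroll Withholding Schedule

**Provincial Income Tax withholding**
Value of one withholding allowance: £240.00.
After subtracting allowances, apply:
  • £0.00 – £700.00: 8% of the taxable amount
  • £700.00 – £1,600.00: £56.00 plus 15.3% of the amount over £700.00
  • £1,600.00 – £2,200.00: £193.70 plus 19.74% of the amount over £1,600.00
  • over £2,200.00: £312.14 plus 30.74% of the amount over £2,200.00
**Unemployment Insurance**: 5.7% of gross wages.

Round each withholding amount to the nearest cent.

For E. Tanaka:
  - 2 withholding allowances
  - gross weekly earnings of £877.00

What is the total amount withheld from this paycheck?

Provincial Income Tax: taxable = £877.00 − 2×£240.00 = £397.00
  8% × £397.00 = £31.76
Unemployment Insurance: 5.7% × £877.00 = £49.99
Total: £31.76 + £49.99 = £81.75

£81.75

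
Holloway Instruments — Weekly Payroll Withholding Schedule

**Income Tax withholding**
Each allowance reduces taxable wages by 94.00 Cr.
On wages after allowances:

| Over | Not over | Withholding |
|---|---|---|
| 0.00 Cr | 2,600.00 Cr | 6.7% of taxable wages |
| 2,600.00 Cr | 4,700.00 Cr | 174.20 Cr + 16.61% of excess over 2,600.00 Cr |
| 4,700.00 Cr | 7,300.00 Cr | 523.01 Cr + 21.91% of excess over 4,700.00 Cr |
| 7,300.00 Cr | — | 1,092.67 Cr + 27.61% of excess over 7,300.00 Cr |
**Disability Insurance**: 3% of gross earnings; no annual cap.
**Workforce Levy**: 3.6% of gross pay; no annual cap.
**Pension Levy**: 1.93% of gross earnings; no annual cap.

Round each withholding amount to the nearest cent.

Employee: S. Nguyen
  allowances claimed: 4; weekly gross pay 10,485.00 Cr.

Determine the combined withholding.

2,762.60 Cr

Income Tax: taxable = 10,485.00 Cr − 4×94.00 Cr = 10,109.00 Cr
  1,092.67 Cr + 27.61% × (10,109.00 Cr − 7,300.00 Cr) = 1,092.67 Cr + 27.61% × 2,809.00 Cr = 1,868.23 Cr
Disability Insurance: 3% × 10,485.00 Cr = 314.55 Cr
Workforce Levy: 3.6% × 10,485.00 Cr = 377.46 Cr
Pension Levy: 1.93% × 10,485.00 Cr = 202.36 Cr
Total: 1,868.23 Cr + 314.55 Cr + 377.46 Cr + 202.36 Cr = 2,762.60 Cr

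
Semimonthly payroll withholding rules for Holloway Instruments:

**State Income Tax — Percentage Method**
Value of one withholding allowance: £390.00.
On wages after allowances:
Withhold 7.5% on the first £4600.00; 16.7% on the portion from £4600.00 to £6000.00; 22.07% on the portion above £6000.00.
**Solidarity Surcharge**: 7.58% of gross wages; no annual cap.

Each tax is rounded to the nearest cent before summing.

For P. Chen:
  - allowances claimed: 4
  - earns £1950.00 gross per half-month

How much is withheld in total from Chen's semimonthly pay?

State Income Tax: taxable = £1950.00 − 4×£390.00 = £390.00
  7.5% × £390.00 = £29.25
Solidarity Surcharge: 7.58% × £1950.00 = £147.81
Total: £29.25 + £147.81 = £177.06

£177.06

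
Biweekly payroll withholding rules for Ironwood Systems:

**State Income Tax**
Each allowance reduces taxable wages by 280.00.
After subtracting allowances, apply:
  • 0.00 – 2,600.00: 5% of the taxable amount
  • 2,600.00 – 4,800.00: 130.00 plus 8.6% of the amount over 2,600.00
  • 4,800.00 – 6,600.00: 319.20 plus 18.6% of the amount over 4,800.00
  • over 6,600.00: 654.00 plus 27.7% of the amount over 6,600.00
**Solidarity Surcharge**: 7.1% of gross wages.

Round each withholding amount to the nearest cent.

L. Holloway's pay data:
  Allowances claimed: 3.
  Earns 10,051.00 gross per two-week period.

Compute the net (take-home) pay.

7,960.13

State Income Tax: taxable = 10,051.00 − 3×280.00 = 9,211.00
  654.00 + 27.7% × (9,211.00 − 6,600.00) = 654.00 + 27.7% × 2,611.00 = 1,377.25
Solidarity Surcharge: 7.1% × 10,051.00 = 713.62
Total withheld: 1,377.25 + 713.62 = 2,090.87
Net pay: 10,051.00 − 2,090.87 = 7,960.13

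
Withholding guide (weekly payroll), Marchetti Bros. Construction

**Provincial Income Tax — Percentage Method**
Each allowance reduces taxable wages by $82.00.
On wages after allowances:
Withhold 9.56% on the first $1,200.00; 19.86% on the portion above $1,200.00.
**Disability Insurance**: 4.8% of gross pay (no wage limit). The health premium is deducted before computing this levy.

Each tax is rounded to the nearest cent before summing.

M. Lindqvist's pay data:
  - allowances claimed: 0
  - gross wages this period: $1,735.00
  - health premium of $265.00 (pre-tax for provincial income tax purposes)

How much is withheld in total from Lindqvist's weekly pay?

Provincial Income Tax: taxable = $1,735.00 − $265.00 = $1,470.00
  $114.72 + 19.86% × ($1,470.00 − $1,200.00) = $114.72 + 19.86% × $270.00 = $168.34
Disability Insurance: 4.8% × $1,470.00 = $70.56
Total: $168.34 + $70.56 = $238.90

$238.90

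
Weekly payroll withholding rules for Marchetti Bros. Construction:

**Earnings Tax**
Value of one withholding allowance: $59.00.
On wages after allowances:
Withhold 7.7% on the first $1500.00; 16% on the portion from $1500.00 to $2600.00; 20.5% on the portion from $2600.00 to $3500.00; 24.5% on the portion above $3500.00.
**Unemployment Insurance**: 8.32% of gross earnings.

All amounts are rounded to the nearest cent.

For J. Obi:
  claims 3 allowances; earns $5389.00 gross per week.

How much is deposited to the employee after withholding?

$4045.20

Earnings Tax: taxable = $5389.00 − 3×$59.00 = $5212.00
  $476.00 + 24.5% × ($5212.00 − $3500.00) = $476.00 + 24.5% × $1712.00 = $895.44
Unemployment Insurance: 8.32% × $5389.00 = $448.36
Total withheld: $895.44 + $448.36 = $1343.80
Net pay: $5389.00 − $1343.80 = $4045.20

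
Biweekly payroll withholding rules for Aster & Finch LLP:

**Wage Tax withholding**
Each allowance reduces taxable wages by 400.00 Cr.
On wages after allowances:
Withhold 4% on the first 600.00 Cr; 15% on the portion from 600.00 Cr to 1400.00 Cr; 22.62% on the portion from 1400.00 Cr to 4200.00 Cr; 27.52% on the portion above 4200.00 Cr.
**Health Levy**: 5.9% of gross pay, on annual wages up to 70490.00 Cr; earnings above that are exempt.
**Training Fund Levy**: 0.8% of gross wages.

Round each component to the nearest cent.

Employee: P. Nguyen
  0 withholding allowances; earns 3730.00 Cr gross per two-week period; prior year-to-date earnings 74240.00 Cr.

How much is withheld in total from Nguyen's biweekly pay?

700.89 Cr

Wage Tax: taxable = 3730.00 Cr
  144.00 Cr + 22.62% × (3730.00 Cr − 1400.00 Cr) = 144.00 Cr + 22.62% × 2330.00 Cr = 671.05 Cr
Health Levy: YTD 74240.00 Cr ≥ cap 70490.00 Cr → 0.00 Cr
Training Fund Levy: 0.8% × 3730.00 Cr = 29.84 Cr
Total: 671.05 Cr + 0.00 Cr + 29.84 Cr = 700.89 Cr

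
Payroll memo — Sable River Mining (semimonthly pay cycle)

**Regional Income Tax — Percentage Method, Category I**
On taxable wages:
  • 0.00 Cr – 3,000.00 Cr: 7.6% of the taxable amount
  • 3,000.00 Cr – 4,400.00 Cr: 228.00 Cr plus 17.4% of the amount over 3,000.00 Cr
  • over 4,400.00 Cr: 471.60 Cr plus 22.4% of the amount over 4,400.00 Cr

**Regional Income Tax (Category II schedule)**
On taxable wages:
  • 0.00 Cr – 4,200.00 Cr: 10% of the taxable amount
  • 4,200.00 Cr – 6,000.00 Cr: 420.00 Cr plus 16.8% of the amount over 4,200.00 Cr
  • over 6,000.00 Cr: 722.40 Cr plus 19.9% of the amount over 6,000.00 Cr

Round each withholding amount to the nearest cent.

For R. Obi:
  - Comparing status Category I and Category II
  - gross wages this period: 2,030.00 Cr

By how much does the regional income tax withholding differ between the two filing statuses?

Regional Income Tax (Category I): taxable = 2,030.00 Cr
  7.6% × 2,030.00 Cr = 154.28 Cr
Regional Income Tax (Category II): taxable = 2,030.00 Cr
  10% × 2,030.00 Cr = 203.00 Cr
Difference: |154.28 Cr − 203.00 Cr| = 48.72 Cr (higher under Category II)

48.72 Cr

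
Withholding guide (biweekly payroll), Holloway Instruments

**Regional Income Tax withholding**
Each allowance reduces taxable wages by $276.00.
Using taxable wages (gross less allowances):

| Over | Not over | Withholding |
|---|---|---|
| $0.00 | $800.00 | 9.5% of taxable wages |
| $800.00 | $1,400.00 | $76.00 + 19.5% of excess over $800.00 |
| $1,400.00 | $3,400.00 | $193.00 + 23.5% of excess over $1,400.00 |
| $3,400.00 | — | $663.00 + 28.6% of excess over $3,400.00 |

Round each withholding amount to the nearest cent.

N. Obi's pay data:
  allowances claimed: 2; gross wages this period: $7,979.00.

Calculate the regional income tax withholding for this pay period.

Regional Income Tax: taxable = $7,979.00 − 2×$276.00 = $7,427.00
  $663.00 + 28.6% × ($7,427.00 − $3,400.00) = $663.00 + 28.6% × $4,027.00 = $1,814.72

$1,814.72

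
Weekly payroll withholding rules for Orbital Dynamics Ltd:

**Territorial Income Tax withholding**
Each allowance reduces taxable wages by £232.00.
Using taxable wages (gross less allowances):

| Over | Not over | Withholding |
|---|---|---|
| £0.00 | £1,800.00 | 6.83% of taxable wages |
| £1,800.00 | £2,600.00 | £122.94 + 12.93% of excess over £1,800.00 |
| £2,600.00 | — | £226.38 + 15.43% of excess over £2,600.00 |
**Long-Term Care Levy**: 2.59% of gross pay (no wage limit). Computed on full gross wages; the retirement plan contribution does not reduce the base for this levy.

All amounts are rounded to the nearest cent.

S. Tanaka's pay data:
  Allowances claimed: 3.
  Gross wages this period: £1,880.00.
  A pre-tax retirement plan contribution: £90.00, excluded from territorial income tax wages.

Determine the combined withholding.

£123.41

Territorial Income Tax: taxable = £1,880.00 − £90.00 − 3×£232.00 = £1,094.00
  6.83% × £1,094.00 = £74.72
Long-Term Care Levy: 2.59% × £1,880.00 = £48.69
Total: £74.72 + £48.69 = £123.41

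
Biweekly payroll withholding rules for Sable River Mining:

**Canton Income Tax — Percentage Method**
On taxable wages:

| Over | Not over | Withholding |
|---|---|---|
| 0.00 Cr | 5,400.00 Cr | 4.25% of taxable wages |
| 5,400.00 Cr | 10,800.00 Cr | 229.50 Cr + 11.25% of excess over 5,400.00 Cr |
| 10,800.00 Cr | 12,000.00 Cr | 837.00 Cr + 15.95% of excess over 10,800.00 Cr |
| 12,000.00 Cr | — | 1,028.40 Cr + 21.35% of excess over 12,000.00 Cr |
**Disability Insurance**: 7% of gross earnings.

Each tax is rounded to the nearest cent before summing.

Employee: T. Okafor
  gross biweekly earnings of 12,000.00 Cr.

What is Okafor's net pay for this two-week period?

10,131.60 Cr

Canton Income Tax: taxable = 12,000.00 Cr
  837.00 Cr + 15.95% × (12,000.00 Cr − 10,800.00 Cr) = 837.00 Cr + 15.95% × 1,200.00 Cr = 1,028.40 Cr
Disability Insurance: 7% × 12,000.00 Cr = 840.00 Cr
Total withheld: 1,028.40 Cr + 840.00 Cr = 1,868.40 Cr
Net pay: 12,000.00 Cr − 1,868.40 Cr = 10,131.60 Cr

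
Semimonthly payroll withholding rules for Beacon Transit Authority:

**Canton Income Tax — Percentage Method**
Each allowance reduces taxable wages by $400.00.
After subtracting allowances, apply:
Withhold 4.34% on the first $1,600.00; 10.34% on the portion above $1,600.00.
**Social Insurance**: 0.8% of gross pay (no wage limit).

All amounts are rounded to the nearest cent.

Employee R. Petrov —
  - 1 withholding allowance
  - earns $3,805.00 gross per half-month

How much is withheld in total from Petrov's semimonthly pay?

$286.52

Canton Income Tax: taxable = $3,805.00 − 1×$400.00 = $3,405.00
  $69.44 + 10.34% × ($3,405.00 − $1,600.00) = $69.44 + 10.34% × $1,805.00 = $256.08
Social Insurance: 0.8% × $3,805.00 = $30.44
Total: $256.08 + $30.44 = $286.52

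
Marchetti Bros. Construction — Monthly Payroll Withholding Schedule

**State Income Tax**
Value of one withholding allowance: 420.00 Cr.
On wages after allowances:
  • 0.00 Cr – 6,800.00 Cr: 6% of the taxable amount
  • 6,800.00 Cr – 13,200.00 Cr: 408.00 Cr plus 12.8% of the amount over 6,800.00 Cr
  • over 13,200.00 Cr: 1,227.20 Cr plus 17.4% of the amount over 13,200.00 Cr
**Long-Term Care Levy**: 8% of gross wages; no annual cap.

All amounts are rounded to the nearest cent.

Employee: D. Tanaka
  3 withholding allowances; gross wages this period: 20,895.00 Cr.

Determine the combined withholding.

4,018.49 Cr

State Income Tax: taxable = 20,895.00 Cr − 3×420.00 Cr = 19,635.00 Cr
  1,227.20 Cr + 17.4% × (19,635.00 Cr − 13,200.00 Cr) = 1,227.20 Cr + 17.4% × 6,435.00 Cr = 2,346.89 Cr
Long-Term Care Levy: 8% × 20,895.00 Cr = 1,671.60 Cr
Total: 2,346.89 Cr + 1,671.60 Cr = 4,018.49 Cr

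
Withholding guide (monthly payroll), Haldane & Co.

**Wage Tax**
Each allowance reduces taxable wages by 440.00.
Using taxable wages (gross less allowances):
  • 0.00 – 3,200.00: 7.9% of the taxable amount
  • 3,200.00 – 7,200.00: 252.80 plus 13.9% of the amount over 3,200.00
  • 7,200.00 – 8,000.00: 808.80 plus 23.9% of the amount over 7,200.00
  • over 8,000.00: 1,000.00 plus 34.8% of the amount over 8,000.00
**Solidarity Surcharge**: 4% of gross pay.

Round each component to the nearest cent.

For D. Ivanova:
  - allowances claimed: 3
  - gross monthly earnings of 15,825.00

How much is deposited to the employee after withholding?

11,928.26

Wage Tax: taxable = 15,825.00 − 3×440.00 = 14,505.00
  1,000.00 + 34.8% × (14,505.00 − 8,000.00) = 1,000.00 + 34.8% × 6,505.00 = 3,263.74
Solidarity Surcharge: 4% × 15,825.00 = 633.00
Total withheld: 3,263.74 + 633.00 = 3,896.74
Net pay: 15,825.00 − 3,896.74 = 11,928.26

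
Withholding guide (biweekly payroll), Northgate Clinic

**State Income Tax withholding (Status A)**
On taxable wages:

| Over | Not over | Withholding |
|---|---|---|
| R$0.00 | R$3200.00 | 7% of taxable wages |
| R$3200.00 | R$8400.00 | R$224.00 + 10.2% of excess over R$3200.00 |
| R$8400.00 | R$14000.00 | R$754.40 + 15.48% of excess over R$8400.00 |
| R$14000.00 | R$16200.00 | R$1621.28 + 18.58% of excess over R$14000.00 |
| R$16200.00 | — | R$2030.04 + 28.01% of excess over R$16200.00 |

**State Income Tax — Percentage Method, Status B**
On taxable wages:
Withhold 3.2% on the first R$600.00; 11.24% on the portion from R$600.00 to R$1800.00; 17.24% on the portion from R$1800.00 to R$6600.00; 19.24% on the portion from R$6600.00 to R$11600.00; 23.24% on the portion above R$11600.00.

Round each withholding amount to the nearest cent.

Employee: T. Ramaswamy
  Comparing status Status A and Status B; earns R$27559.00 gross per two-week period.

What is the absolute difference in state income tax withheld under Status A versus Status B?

R$440.77

State Income Tax (Status A): taxable = R$27559.00
  R$2030.04 + 28.01% × (R$27559.00 − R$16200.00) = R$2030.04 + 28.01% × R$11359.00 = R$5211.70
State Income Tax (Status B): taxable = R$27559.00
  R$1943.60 + 23.24% × (R$27559.00 − R$11600.00) = R$1943.60 + 23.24% × R$15959.00 = R$5652.47
Difference: |R$5211.70 − R$5652.47| = R$440.77 (higher under Status B)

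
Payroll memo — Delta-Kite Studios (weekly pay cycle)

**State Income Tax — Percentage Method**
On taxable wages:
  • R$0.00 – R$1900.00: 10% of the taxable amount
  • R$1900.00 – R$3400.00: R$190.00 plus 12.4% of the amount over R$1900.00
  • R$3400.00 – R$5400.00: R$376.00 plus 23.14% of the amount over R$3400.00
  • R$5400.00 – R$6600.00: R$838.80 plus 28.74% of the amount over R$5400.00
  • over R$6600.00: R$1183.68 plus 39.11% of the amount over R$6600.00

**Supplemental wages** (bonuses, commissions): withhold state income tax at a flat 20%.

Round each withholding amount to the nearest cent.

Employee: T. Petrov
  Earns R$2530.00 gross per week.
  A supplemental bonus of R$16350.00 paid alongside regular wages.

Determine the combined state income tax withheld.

R$3538.12

State Income Tax: taxable = R$2530.00
  R$190.00 + 12.4% × (R$2530.00 − R$1900.00) = R$190.00 + 12.4% × R$630.00 = R$268.12
Supplemental (20% flat on bonus): 20% × R$16350.00 = R$3270.00
Total state income tax: R$268.12 + R$3270.00 = R$3538.12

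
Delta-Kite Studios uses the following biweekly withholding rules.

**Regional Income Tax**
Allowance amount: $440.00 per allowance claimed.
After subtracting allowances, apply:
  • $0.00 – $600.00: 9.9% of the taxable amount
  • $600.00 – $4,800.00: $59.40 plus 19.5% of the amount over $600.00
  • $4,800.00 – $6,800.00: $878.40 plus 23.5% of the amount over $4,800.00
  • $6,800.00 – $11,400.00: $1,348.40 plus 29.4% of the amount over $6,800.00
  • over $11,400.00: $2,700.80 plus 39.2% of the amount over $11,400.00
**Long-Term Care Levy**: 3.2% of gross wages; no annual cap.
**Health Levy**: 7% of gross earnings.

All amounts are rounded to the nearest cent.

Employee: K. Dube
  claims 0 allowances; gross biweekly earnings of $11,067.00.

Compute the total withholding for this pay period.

Regional Income Tax: taxable = $11,067.00
  $1,348.40 + 29.4% × ($11,067.00 − $6,800.00) = $1,348.40 + 29.4% × $4,267.00 = $2,602.90
Long-Term Care Levy: 3.2% × $11,067.00 = $354.14
Health Levy: 7% × $11,067.00 = $774.69
Total: $2,602.90 + $354.14 + $774.69 = $3,731.73

$3,731.73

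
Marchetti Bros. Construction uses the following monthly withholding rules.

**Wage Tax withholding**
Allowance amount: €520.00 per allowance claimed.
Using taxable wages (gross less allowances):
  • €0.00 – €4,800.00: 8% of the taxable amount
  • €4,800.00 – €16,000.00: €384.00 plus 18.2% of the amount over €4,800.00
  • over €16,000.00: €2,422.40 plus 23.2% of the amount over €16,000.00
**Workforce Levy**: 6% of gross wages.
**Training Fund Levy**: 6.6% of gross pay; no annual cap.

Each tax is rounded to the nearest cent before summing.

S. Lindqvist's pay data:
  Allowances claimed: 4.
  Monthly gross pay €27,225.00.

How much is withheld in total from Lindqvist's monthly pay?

Wage Tax: taxable = €27,225.00 − 4×€520.00 = €25,145.00
  €2,422.40 + 23.2% × (€25,145.00 − €16,000.00) = €2,422.40 + 23.2% × €9,145.00 = €4,544.04
Workforce Levy: 6% × €27,225.00 = €1,633.50
Training Fund Levy: 6.6% × €27,225.00 = €1,796.85
Total: €4,544.04 + €1,633.50 + €1,796.85 = €7,974.39

€7,974.39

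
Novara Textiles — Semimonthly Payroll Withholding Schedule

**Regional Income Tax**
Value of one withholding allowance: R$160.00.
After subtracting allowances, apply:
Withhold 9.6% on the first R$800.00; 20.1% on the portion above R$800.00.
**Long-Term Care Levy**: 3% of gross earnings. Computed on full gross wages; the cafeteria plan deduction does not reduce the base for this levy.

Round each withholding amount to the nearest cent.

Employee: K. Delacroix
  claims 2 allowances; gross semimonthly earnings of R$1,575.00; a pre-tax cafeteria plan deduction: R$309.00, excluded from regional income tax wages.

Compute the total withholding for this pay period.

R$153.40

Regional Income Tax: taxable = R$1,575.00 − R$309.00 − 2×R$160.00 = R$946.00
  R$76.80 + 20.1% × (R$946.00 − R$800.00) = R$76.80 + 20.1% × R$146.00 = R$106.15
Long-Term Care Levy: 3% × R$1,575.00 = R$47.25
Total: R$106.15 + R$47.25 = R$153.40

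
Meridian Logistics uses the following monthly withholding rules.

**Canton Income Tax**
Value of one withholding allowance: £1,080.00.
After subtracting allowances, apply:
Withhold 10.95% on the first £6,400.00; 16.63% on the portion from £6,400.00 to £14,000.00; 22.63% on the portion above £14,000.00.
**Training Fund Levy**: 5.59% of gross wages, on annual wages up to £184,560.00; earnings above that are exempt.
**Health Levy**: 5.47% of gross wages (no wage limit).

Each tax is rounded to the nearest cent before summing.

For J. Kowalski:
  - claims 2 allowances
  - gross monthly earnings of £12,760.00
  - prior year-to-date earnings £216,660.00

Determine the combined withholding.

£2,097.23

Canton Income Tax: taxable = £12,760.00 − 2×£1,080.00 = £10,600.00
  £700.80 + 16.63% × (£10,600.00 − £6,400.00) = £700.80 + 16.63% × £4,200.00 = £1,399.26
Training Fund Levy: YTD £216,660.00 ≥ cap £184,560.00 → £0.00
Health Levy: 5.47% × £12,760.00 = £697.97
Total: £1,399.26 + £0.00 + £697.97 = £2,097.23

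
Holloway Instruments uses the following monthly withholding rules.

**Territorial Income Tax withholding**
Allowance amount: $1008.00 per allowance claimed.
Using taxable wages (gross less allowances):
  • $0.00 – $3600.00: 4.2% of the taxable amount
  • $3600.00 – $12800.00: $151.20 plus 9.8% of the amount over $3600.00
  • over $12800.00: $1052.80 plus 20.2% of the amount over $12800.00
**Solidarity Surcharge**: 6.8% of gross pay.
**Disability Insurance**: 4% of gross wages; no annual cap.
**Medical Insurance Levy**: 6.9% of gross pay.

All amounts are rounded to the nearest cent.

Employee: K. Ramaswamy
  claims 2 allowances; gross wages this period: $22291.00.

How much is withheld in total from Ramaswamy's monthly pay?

$6508.26

Territorial Income Tax: taxable = $22291.00 − 2×$1008.00 = $20275.00
  $1052.80 + 20.2% × ($20275.00 − $12800.00) = $1052.80 + 20.2% × $7475.00 = $2562.75
Solidarity Surcharge: 6.8% × $22291.00 = $1515.79
Disability Insurance: 4% × $22291.00 = $891.64
Medical Insurance Levy: 6.9% × $22291.00 = $1538.08
Total: $2562.75 + $1515.79 + $891.64 + $1538.08 = $6508.26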